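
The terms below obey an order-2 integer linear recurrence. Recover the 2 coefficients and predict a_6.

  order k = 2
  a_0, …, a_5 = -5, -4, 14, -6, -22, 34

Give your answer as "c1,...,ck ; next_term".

  a_2 = -1·-4 + -2·-5 = 14
  a_3 = -1·14 + -2·-4 = -6
  a_4 = -1·-6 + -2·14 = -22
  a_5 = -1·-22 + -2·-6 = 34
  a_6 = -1·34 + -2·-22 = 10

-1,-2 ; 10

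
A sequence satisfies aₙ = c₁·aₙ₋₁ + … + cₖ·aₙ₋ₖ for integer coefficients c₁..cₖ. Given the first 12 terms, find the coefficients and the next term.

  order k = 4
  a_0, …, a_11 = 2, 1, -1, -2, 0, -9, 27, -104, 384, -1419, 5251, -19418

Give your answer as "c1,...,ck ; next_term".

-3,3,1,-2 ; 71820

  a_4 = -3·-2 + 3·-1 + 1·1 + -2·2 = 0
  a_5 = -3·0 + 3·-2 + 1·-1 + -2·1 = -9
  a_6 = -3·-9 + 3·0 + 1·-2 + -2·-1 = 27
  a_7 = -3·27 + 3·-9 + 1·0 + -2·-2 = -104
  a_8 = -3·-104 + 3·27 + 1·-9 + -2·0 = 384
  a_9 = -3·384 + 3·-104 + 1·27 + -2·-9 = -1419
  a_10 = -3·-1419 + 3·384 + 1·-104 + -2·27 = 5251
  a_11 = -3·5251 + 3·-1419 + 1·384 + -2·-104 = -19418
  a_12 = -3·-19418 + 3·5251 + 1·-1419 + -2·384 = 71820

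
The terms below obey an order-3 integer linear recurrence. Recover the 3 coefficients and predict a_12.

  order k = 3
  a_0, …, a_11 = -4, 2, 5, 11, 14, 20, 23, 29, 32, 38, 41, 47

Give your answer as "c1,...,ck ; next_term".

1,1,-1 ; 50

  a_3 = 1·5 + 1·2 + -1·-4 = 11
  a_4 = 1·11 + 1·5 + -1·2 = 14
  a_5 = 1·14 + 1·11 + -1·5 = 20
  a_6 = 1·20 + 1·14 + -1·11 = 23
  a_7 = 1·23 + 1·20 + -1·14 = 29
  a_8 = 1·29 + 1·23 + -1·20 = 32
  a_9 = 1·32 + 1·29 + -1·23 = 38
  a_10 = 1·38 + 1·32 + -1·29 = 41
  a_11 = 1·41 + 1·38 + -1·32 = 47
  a_12 = 1·47 + 1·41 + -1·38 = 50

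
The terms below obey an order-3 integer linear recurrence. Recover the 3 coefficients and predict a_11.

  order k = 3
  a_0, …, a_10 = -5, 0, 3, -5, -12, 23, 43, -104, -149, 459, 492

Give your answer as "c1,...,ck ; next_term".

  a_3 = 0·3 + -4·0 + 1·-5 = -5
  a_4 = 0·-5 + -4·3 + 1·0 = -12
  a_5 = 0·-12 + -4·-5 + 1·3 = 23
  a_6 = 0·23 + -4·-12 + 1·-5 = 43
  a_7 = 0·43 + -4·23 + 1·-12 = -104
  a_8 = 0·-104 + -4·43 + 1·23 = -149
  a_9 = 0·-149 + -4·-104 + 1·43 = 459
  a_10 = 0·459 + -4·-149 + 1·-104 = 492
  a_11 = 0·492 + -4·459 + 1·-149 = -1985

0,-4,1 ; -1985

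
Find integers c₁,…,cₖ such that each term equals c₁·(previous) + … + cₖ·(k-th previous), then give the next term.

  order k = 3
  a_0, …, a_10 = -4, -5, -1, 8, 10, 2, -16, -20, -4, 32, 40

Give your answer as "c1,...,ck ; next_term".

  a_3 = 0·-1 + 0·-5 + -2·-4 = 8
  a_4 = 0·8 + 0·-1 + -2·-5 = 10
  a_5 = 0·10 + 0·8 + -2·-1 = 2
  a_6 = 0·2 + 0·10 + -2·8 = -16
  a_7 = 0·-16 + 0·2 + -2·10 = -20
  a_8 = 0·-20 + 0·-16 + -2·2 = -4
  a_9 = 0·-4 + 0·-20 + -2·-16 = 32
  a_10 = 0·32 + 0·-4 + -2·-20 = 40
  a_11 = 0·40 + 0·32 + -2·-4 = 8

0,0,-2 ; 8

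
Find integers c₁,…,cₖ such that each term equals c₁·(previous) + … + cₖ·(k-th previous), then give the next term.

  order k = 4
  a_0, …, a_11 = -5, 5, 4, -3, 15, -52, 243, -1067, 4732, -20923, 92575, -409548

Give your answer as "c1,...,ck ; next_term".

-4,2,1,2 ; 1811883

  a_4 = -4·-3 + 2·4 + 1·5 + 2·-5 = 15
  a_5 = -4·15 + 2·-3 + 1·4 + 2·5 = -52
  a_6 = -4·-52 + 2·15 + 1·-3 + 2·4 = 243
  a_7 = -4·243 + 2·-52 + 1·15 + 2·-3 = -1067
  a_8 = -4·-1067 + 2·243 + 1·-52 + 2·15 = 4732
  a_9 = -4·4732 + 2·-1067 + 1·243 + 2·-52 = -20923
  a_10 = -4·-20923 + 2·4732 + 1·-1067 + 2·243 = 92575
  a_11 = -4·92575 + 2·-20923 + 1·4732 + 2·-1067 = -409548
  a_12 = -4·-409548 + 2·92575 + 1·-20923 + 2·4732 = 1811883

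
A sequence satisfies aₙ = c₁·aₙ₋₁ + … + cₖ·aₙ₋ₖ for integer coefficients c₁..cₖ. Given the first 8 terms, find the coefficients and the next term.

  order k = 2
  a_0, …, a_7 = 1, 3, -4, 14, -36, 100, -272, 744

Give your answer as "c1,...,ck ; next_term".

-2,2 ; -2032

  a_2 = -2·3 + 2·1 = -4
  a_3 = -2·-4 + 2·3 = 14
  a_4 = -2·14 + 2·-4 = -36
  a_5 = -2·-36 + 2·14 = 100
  a_6 = -2·100 + 2·-36 = -272
  a_7 = -2·-272 + 2·100 = 744
  a_8 = -2·744 + 2·-272 = -2032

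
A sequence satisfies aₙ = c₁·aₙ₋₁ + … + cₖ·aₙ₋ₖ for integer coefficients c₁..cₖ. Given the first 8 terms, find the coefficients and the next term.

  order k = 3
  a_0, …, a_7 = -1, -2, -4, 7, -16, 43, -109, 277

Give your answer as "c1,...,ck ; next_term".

  a_3 = -2·-4 + 1·-2 + -1·-1 = 7
  a_4 = -2·7 + 1·-4 + -1·-2 = -16
  a_5 = -2·-16 + 1·7 + -1·-4 = 43
  a_6 = -2·43 + 1·-16 + -1·7 = -109
  a_7 = -2·-109 + 1·43 + -1·-16 = 277
  a_8 = -2·277 + 1·-109 + -1·43 = -706

-2,1,-1 ; -706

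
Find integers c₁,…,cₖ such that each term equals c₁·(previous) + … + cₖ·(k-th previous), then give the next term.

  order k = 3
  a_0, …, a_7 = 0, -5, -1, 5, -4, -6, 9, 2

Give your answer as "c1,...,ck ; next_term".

  a_3 = 0·-1 + -1·-5 + 1·0 = 5
  a_4 = 0·5 + -1·-1 + 1·-5 = -4
  a_5 = 0·-4 + -1·5 + 1·-1 = -6
  a_6 = 0·-6 + -1·-4 + 1·5 = 9
  a_7 = 0·9 + -1·-6 + 1·-4 = 2
  a_8 = 0·2 + -1·9 + 1·-6 = -15

0,-1,1 ; -15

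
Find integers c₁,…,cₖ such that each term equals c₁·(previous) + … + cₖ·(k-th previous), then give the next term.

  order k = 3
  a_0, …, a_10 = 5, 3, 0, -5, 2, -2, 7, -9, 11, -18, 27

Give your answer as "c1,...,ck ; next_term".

-1,0,-1 ; -38

  a_3 = -1·0 + 0·3 + -1·5 = -5
  a_4 = -1·-5 + 0·0 + -1·3 = 2
  a_5 = -1·2 + 0·-5 + -1·0 = -2
  a_6 = -1·-2 + 0·2 + -1·-5 = 7
  a_7 = -1·7 + 0·-2 + -1·2 = -9
  a_8 = -1·-9 + 0·7 + -1·-2 = 11
  a_9 = -1·11 + 0·-9 + -1·7 = -18
  a_10 = -1·-18 + 0·11 + -1·-9 = 27
  a_11 = -1·27 + 0·-18 + -1·11 = -38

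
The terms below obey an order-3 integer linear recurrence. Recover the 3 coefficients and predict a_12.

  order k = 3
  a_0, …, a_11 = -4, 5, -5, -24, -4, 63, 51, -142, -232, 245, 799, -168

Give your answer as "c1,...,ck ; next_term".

  a_3 = 1·-5 + -3·5 + 1·-4 = -24
  a_4 = 1·-24 + -3·-5 + 1·5 = -4
  a_5 = 1·-4 + -3·-24 + 1·-5 = 63
  a_6 = 1·63 + -3·-4 + 1·-24 = 51
  a_7 = 1·51 + -3·63 + 1·-4 = -142
  a_8 = 1·-142 + -3·51 + 1·63 = -232
  a_9 = 1·-232 + -3·-142 + 1·51 = 245
  a_10 = 1·245 + -3·-232 + 1·-142 = 799
  a_11 = 1·799 + -3·245 + 1·-232 = -168
  a_12 = 1·-168 + -3·799 + 1·245 = -2320

1,-3,1 ; -2320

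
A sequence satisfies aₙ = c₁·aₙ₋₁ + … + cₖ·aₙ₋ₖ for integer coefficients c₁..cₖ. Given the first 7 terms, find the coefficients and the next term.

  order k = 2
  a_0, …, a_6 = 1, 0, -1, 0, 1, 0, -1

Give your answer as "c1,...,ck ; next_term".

0,-1 ; 0

  a_2 = 0·0 + -1·1 = -1
  a_3 = 0·-1 + -1·0 = 0
  a_4 = 0·0 + -1·-1 = 1
  a_5 = 0·1 + -1·0 = 0
  a_6 = 0·0 + -1·1 = -1
  a_7 = 0·-1 + -1·0 = 0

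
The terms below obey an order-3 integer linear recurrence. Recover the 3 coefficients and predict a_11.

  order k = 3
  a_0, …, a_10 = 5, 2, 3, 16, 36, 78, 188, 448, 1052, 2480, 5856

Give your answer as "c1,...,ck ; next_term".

2,0,2 ; 13816

  a_3 = 2·3 + 0·2 + 2·5 = 16
  a_4 = 2·16 + 0·3 + 2·2 = 36
  a_5 = 2·36 + 0·16 + 2·3 = 78
  a_6 = 2·78 + 0·36 + 2·16 = 188
  a_7 = 2·188 + 0·78 + 2·36 = 448
  a_8 = 2·448 + 0·188 + 2·78 = 1052
  a_9 = 2·1052 + 0·448 + 2·188 = 2480
  a_10 = 2·2480 + 0·1052 + 2·448 = 5856
  a_11 = 2·5856 + 0·2480 + 2·1052 = 13816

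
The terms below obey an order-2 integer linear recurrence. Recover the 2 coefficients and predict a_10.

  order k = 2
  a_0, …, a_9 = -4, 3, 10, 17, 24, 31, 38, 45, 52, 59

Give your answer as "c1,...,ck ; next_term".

  a_2 = 2·3 + -1·-4 = 10
  a_3 = 2·10 + -1·3 = 17
  a_4 = 2·17 + -1·10 = 24
  a_5 = 2·24 + -1·17 = 31
  a_6 = 2·31 + -1·24 = 38
  a_7 = 2·38 + -1·31 = 45
  a_8 = 2·45 + -1·38 = 52
  a_9 = 2·52 + -1·45 = 59
  a_10 = 2·59 + -1·52 = 66

2,-1 ; 66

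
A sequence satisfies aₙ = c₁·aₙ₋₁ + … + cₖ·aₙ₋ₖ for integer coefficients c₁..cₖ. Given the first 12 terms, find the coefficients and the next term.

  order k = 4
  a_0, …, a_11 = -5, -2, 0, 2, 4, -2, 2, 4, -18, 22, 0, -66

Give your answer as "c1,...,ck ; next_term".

-1,-1,2,-2 ; 146

  a_4 = -1·2 + -1·0 + 2·-2 + -2·-5 = 4
  a_5 = -1·4 + -1·2 + 2·0 + -2·-2 = -2
  a_6 = -1·-2 + -1·4 + 2·2 + -2·0 = 2
  a_7 = -1·2 + -1·-2 + 2·4 + -2·2 = 4
  a_8 = -1·4 + -1·2 + 2·-2 + -2·4 = -18
  a_9 = -1·-18 + -1·4 + 2·2 + -2·-2 = 22
  a_10 = -1·22 + -1·-18 + 2·4 + -2·2 = 0
  a_11 = -1·0 + -1·22 + 2·-18 + -2·4 = -66
  a_12 = -1·-66 + -1·0 + 2·22 + -2·-18 = 146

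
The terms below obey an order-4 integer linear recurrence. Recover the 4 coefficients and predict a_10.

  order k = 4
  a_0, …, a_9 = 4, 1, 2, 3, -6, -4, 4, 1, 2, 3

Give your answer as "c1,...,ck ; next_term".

  a_4 = 0·3 + -1·2 + 0·1 + -1·4 = -6
  a_5 = 0·-6 + -1·3 + 0·2 + -1·1 = -4
  a_6 = 0·-4 + -1·-6 + 0·3 + -1·2 = 4
  a_7 = 0·4 + -1·-4 + 0·-6 + -1·3 = 1
  a_8 = 0·1 + -1·4 + 0·-4 + -1·-6 = 2
  a_9 = 0·2 + -1·1 + 0·4 + -1·-4 = 3
  a_10 = 0·3 + -1·2 + 0·1 + -1·4 = -6

0,-1,0,-1 ; -6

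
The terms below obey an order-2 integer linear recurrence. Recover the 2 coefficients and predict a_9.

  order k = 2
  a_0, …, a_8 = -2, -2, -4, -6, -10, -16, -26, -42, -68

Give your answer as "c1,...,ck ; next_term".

1,1 ; -110

  a_2 = 1·-2 + 1·-2 = -4
  a_3 = 1·-4 + 1·-2 = -6
  a_4 = 1·-6 + 1·-4 = -10
  a_5 = 1·-10 + 1·-6 = -16
  a_6 = 1·-16 + 1·-10 = -26
  a_7 = 1·-26 + 1·-16 = -42
  a_8 = 1·-42 + 1·-26 = -68
  a_9 = 1·-68 + 1·-42 = -110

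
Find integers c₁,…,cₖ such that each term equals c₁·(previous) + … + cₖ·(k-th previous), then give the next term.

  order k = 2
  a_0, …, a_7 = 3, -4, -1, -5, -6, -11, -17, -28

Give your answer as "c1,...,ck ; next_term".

1,1 ; -45

  a_2 = 1·-4 + 1·3 = -1
  a_3 = 1·-1 + 1·-4 = -5
  a_4 = 1·-5 + 1·-1 = -6
  a_5 = 1·-6 + 1·-5 = -11
  a_6 = 1·-11 + 1·-6 = -17
  a_7 = 1·-17 + 1·-11 = -28
  a_8 = 1·-28 + 1·-17 = -45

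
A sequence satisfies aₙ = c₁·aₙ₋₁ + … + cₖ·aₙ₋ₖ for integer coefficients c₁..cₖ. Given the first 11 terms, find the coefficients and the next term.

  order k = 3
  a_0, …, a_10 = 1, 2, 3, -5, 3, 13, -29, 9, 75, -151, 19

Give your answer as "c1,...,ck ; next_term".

-1,-2,2 ; 433

  a_3 = -1·3 + -2·2 + 2·1 = -5
  a_4 = -1·-5 + -2·3 + 2·2 = 3
  a_5 = -1·3 + -2·-5 + 2·3 = 13
  a_6 = -1·13 + -2·3 + 2·-5 = -29
  a_7 = -1·-29 + -2·13 + 2·3 = 9
  a_8 = -1·9 + -2·-29 + 2·13 = 75
  a_9 = -1·75 + -2·9 + 2·-29 = -151
  a_10 = -1·-151 + -2·75 + 2·9 = 19
  a_11 = -1·19 + -2·-151 + 2·75 = 433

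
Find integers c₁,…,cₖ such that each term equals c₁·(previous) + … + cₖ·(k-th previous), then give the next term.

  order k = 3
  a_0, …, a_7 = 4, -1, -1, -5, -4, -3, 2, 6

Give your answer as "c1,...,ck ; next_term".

  a_3 = 1·-1 + 0·-1 + -1·4 = -5
  a_4 = 1·-5 + 0·-1 + -1·-1 = -4
  a_5 = 1·-4 + 0·-5 + -1·-1 = -3
  a_6 = 1·-3 + 0·-4 + -1·-5 = 2
  a_7 = 1·2 + 0·-3 + -1·-4 = 6
  a_8 = 1·6 + 0·2 + -1·-3 = 9

1,0,-1 ; 9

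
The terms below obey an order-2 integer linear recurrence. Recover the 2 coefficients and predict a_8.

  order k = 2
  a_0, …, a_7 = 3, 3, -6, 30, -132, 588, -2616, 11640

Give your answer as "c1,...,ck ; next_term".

  a_2 = -4·3 + 2·3 = -6
  a_3 = -4·-6 + 2·3 = 30
  a_4 = -4·30 + 2·-6 = -132
  a_5 = -4·-132 + 2·30 = 588
  a_6 = -4·588 + 2·-132 = -2616
  a_7 = -4·-2616 + 2·588 = 11640
  a_8 = -4·11640 + 2·-2616 = -51792

-4,2 ; -51792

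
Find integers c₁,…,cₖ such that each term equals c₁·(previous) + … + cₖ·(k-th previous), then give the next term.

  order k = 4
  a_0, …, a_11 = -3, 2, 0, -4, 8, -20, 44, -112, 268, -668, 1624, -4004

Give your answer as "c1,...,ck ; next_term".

  a_4 = -2·-4 + 2·0 + 3·2 + 2·-3 = 8
  a_5 = -2·8 + 2·-4 + 3·0 + 2·2 = -20
  a_6 = -2·-20 + 2·8 + 3·-4 + 2·0 = 44
  a_7 = -2·44 + 2·-20 + 3·8 + 2·-4 = -112
  a_8 = -2·-112 + 2·44 + 3·-20 + 2·8 = 268
  a_9 = -2·268 + 2·-112 + 3·44 + 2·-20 = -668
  a_10 = -2·-668 + 2·268 + 3·-112 + 2·44 = 1624
  a_11 = -2·1624 + 2·-668 + 3·268 + 2·-112 = -4004
  a_12 = -2·-4004 + 2·1624 + 3·-668 + 2·268 = 9788

-2,2,3,2 ; 9788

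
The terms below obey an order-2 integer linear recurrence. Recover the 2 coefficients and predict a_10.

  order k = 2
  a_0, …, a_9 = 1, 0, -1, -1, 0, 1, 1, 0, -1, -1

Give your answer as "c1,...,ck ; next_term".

  a_2 = 1·0 + -1·1 = -1
  a_3 = 1·-1 + -1·0 = -1
  a_4 = 1·-1 + -1·-1 = 0
  a_5 = 1·0 + -1·-1 = 1
  a_6 = 1·1 + -1·0 = 1
  a_7 = 1·1 + -1·1 = 0
  a_8 = 1·0 + -1·1 = -1
  a_9 = 1·-1 + -1·0 = -1
  a_10 = 1·-1 + -1·-1 = 0

1,-1 ; 0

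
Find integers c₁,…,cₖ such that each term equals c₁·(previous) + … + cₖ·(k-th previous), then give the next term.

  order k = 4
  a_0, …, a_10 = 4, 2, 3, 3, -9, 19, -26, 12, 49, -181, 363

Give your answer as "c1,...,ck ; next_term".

-2,-1,2,-1 ; -459

  a_4 = -2·3 + -1·3 + 2·2 + -1·4 = -9
  a_5 = -2·-9 + -1·3 + 2·3 + -1·2 = 19
  a_6 = -2·19 + -1·-9 + 2·3 + -1·3 = -26
  a_7 = -2·-26 + -1·19 + 2·-9 + -1·3 = 12
  a_8 = -2·12 + -1·-26 + 2·19 + -1·-9 = 49
  a_9 = -2·49 + -1·12 + 2·-26 + -1·19 = -181
  a_10 = -2·-181 + -1·49 + 2·12 + -1·-26 = 363
  a_11 = -2·363 + -1·-181 + 2·49 + -1·12 = -459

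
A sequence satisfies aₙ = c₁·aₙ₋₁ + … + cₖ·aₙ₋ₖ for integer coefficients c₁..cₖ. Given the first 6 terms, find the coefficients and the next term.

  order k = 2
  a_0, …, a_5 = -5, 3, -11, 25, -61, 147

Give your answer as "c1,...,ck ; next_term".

-2,1 ; -355

  a_2 = -2·3 + 1·-5 = -11
  a_3 = -2·-11 + 1·3 = 25
  a_4 = -2·25 + 1·-11 = -61
  a_5 = -2·-61 + 1·25 = 147
  a_6 = -2·147 + 1·-61 = -355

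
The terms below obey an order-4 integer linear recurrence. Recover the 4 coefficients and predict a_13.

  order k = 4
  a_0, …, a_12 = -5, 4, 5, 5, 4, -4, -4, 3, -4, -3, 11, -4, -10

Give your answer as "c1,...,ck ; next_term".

  a_4 = 0·5 + -1·5 + 1·4 + -1·-5 = 4
  a_5 = 0·4 + -1·5 + 1·5 + -1·4 = -4
  a_6 = 0·-4 + -1·4 + 1·5 + -1·5 = -4
  a_7 = 0·-4 + -1·-4 + 1·4 + -1·5 = 3
  a_8 = 0·3 + -1·-4 + 1·-4 + -1·4 = -4
  a_9 = 0·-4 + -1·3 + 1·-4 + -1·-4 = -3
  a_10 = 0·-3 + -1·-4 + 1·3 + -1·-4 = 11
  a_11 = 0·11 + -1·-3 + 1·-4 + -1·3 = -4
  a_12 = 0·-4 + -1·11 + 1·-3 + -1·-4 = -10
  a_13 = 0·-10 + -1·-4 + 1·11 + -1·-3 = 18

0,-1,1,-1 ; 18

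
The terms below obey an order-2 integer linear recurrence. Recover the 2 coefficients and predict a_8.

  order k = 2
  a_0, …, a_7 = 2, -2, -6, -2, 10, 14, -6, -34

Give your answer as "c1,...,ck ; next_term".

1,-2 ; -22

  a_2 = 1·-2 + -2·2 = -6
  a_3 = 1·-6 + -2·-2 = -2
  a_4 = 1·-2 + -2·-6 = 10
  a_5 = 1·10 + -2·-2 = 14
  a_6 = 1·14 + -2·10 = -6
  a_7 = 1·-6 + -2·14 = -34
  a_8 = 1·-34 + -2·-6 = -22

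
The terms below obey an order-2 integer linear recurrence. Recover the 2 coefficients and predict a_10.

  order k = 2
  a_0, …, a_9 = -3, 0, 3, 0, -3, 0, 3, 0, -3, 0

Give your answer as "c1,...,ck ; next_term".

0,-1 ; 3

  a_2 = 0·0 + -1·-3 = 3
  a_3 = 0·3 + -1·0 = 0
  a_4 = 0·0 + -1·3 = -3
  a_5 = 0·-3 + -1·0 = 0
  a_6 = 0·0 + -1·-3 = 3
  a_7 = 0·3 + -1·0 = 0
  a_8 = 0·0 + -1·3 = -3
  a_9 = 0·-3 + -1·0 = 0
  a_10 = 0·0 + -1·-3 = 3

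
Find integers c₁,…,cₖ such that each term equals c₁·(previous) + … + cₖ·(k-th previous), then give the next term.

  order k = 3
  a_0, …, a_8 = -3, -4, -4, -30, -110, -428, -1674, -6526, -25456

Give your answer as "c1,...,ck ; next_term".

  a_3 = 3·-4 + 3·-4 + 2·-3 = -30
  a_4 = 3·-30 + 3·-4 + 2·-4 = -110
  a_5 = 3·-110 + 3·-30 + 2·-4 = -428
  a_6 = 3·-428 + 3·-110 + 2·-30 = -1674
  a_7 = 3·-1674 + 3·-428 + 2·-110 = -6526
  a_8 = 3·-6526 + 3·-1674 + 2·-428 = -25456
  a_9 = 3·-25456 + 3·-6526 + 2·-1674 = -99294

3,3,2 ; -99294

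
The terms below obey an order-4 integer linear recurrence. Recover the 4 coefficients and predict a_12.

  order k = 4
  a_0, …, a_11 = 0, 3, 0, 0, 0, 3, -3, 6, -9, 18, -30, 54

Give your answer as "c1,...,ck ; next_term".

  a_4 = -1·0 + 1·0 + 0·3 + 1·0 = 0
  a_5 = -1·0 + 1·0 + 0·0 + 1·3 = 3
  a_6 = -1·3 + 1·0 + 0·0 + 1·0 = -3
  a_7 = -1·-3 + 1·3 + 0·0 + 1·0 = 6
  a_8 = -1·6 + 1·-3 + 0·3 + 1·0 = -9
  a_9 = -1·-9 + 1·6 + 0·-3 + 1·3 = 18
  a_10 = -1·18 + 1·-9 + 0·6 + 1·-3 = -30
  a_11 = -1·-30 + 1·18 + 0·-9 + 1·6 = 54
  a_12 = -1·54 + 1·-30 + 0·18 + 1·-9 = -93

-1,1,0,1 ; -93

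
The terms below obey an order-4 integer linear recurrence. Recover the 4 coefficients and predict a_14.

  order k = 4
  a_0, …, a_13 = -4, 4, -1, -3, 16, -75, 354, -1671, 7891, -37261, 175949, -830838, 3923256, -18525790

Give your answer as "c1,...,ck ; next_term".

  a_4 = -4·-3 + 4·-1 + 3·4 + 1·-4 = 16
  a_5 = -4·16 + 4·-3 + 3·-1 + 1·4 = -75
  a_6 = -4·-75 + 4·16 + 3·-3 + 1·-1 = 354
  a_7 = -4·354 + 4·-75 + 3·16 + 1·-3 = -1671
  a_8 = -4·-1671 + 4·354 + 3·-75 + 1·16 = 7891
  a_9 = -4·7891 + 4·-1671 + 3·354 + 1·-75 = -37261
  a_10 = -4·-37261 + 4·7891 + 3·-1671 + 1·354 = 175949
  a_11 = -4·175949 + 4·-37261 + 3·7891 + 1·-1671 = -830838
  a_12 = -4·-830838 + 4·175949 + 3·-37261 + 1·7891 = 3923256
  a_13 = -4·3923256 + 4·-830838 + 3·175949 + 1·-37261 = -18525790
  a_14 = -4·-18525790 + 4·3923256 + 3·-830838 + 1·175949 = 87479619

-4,4,3,1 ; 87479619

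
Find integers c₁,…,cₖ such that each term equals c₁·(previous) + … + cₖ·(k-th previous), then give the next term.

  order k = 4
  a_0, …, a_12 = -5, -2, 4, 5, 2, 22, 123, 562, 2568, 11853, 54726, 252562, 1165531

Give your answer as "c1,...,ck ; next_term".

  a_4 = 4·5 + 2·4 + 3·-2 + 4·-5 = 2
  a_5 = 4·2 + 2·5 + 3·4 + 4·-2 = 22
  a_6 = 4·22 + 2·2 + 3·5 + 4·4 = 123
  a_7 = 4·123 + 2·22 + 3·2 + 4·5 = 562
  a_8 = 4·562 + 2·123 + 3·22 + 4·2 = 2568
  a_9 = 4·2568 + 2·562 + 3·123 + 4·22 = 11853
  a_10 = 4·11853 + 2·2568 + 3·562 + 4·123 = 54726
  a_11 = 4·54726 + 2·11853 + 3·2568 + 4·562 = 252562
  a_12 = 4·252562 + 2·54726 + 3·11853 + 4·2568 = 1165531
  a_13 = 4·1165531 + 2·252562 + 3·54726 + 4·11853 = 5378838

4,2,3,4 ; 5378838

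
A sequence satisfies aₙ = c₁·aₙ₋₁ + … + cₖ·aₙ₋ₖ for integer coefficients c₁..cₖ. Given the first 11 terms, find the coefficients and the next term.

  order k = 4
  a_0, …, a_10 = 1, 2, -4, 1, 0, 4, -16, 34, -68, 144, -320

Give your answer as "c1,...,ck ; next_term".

  a_4 = -2·1 + 0·-4 + 0·2 + 2·1 = 0
  a_5 = -2·0 + 0·1 + 0·-4 + 2·2 = 4
  a_6 = -2·4 + 0·0 + 0·1 + 2·-4 = -16
  a_7 = -2·-16 + 0·4 + 0·0 + 2·1 = 34
  a_8 = -2·34 + 0·-16 + 0·4 + 2·0 = -68
  a_9 = -2·-68 + 0·34 + 0·-16 + 2·4 = 144
  a_10 = -2·144 + 0·-68 + 0·34 + 2·-16 = -320
  a_11 = -2·-320 + 0·144 + 0·-68 + 2·34 = 708

-2,0,0,2 ; 708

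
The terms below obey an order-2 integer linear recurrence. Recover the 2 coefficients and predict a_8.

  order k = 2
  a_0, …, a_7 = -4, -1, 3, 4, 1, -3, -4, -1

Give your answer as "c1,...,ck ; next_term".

1,-1 ; 3

  a_2 = 1·-1 + -1·-4 = 3
  a_3 = 1·3 + -1·-1 = 4
  a_4 = 1·4 + -1·3 = 1
  a_5 = 1·1 + -1·4 = -3
  a_6 = 1·-3 + -1·1 = -4
  a_7 = 1·-4 + -1·-3 = -1
  a_8 = 1·-1 + -1·-4 = 3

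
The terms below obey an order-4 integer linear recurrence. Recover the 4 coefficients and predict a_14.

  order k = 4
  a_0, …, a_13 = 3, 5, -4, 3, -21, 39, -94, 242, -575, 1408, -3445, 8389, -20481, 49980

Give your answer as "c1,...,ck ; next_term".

-2,1,-1,-2 ; -121940

  a_4 = -2·3 + 1·-4 + -1·5 + -2·3 = -21
  a_5 = -2·-21 + 1·3 + -1·-4 + -2·5 = 39
  a_6 = -2·39 + 1·-21 + -1·3 + -2·-4 = -94
  a_7 = -2·-94 + 1·39 + -1·-21 + -2·3 = 242
  a_8 = -2·242 + 1·-94 + -1·39 + -2·-21 = -575
  a_9 = -2·-575 + 1·242 + -1·-94 + -2·39 = 1408
  a_10 = -2·1408 + 1·-575 + -1·242 + -2·-94 = -3445
  a_11 = -2·-3445 + 1·1408 + -1·-575 + -2·242 = 8389
  a_12 = -2·8389 + 1·-3445 + -1·1408 + -2·-575 = -20481
  a_13 = -2·-20481 + 1·8389 + -1·-3445 + -2·1408 = 49980
  a_14 = -2·49980 + 1·-20481 + -1·8389 + -2·-3445 = -121940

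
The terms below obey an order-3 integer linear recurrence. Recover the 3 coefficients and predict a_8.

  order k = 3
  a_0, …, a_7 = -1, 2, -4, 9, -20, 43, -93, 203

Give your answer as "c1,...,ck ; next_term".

-2,-1,-3 ; -442

  a_3 = -2·-4 + -1·2 + -3·-1 = 9
  a_4 = -2·9 + -1·-4 + -3·2 = -20
  a_5 = -2·-20 + -1·9 + -3·-4 = 43
  a_6 = -2·43 + -1·-20 + -3·9 = -93
  a_7 = -2·-93 + -1·43 + -3·-20 = 203
  a_8 = -2·203 + -1·-93 + -3·43 = -442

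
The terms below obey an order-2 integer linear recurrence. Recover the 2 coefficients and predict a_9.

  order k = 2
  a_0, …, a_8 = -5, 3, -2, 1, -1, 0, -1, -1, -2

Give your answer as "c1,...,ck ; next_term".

  a_2 = 1·3 + 1·-5 = -2
  a_3 = 1·-2 + 1·3 = 1
  a_4 = 1·1 + 1·-2 = -1
  a_5 = 1·-1 + 1·1 = 0
  a_6 = 1·0 + 1·-1 = -1
  a_7 = 1·-1 + 1·0 = -1
  a_8 = 1·-1 + 1·-1 = -2
  a_9 = 1·-2 + 1·-1 = -3

1,1 ; -3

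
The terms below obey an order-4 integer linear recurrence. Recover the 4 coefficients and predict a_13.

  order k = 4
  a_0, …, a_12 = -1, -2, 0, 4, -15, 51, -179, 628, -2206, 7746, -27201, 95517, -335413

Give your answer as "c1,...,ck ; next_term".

-3,2,1,1 ; 1177818

  a_4 = -3·4 + 2·0 + 1·-2 + 1·-1 = -15
  a_5 = -3·-15 + 2·4 + 1·0 + 1·-2 = 51
  a_6 = -3·51 + 2·-15 + 1·4 + 1·0 = -179
  a_7 = -3·-179 + 2·51 + 1·-15 + 1·4 = 628
  a_8 = -3·628 + 2·-179 + 1·51 + 1·-15 = -2206
  a_9 = -3·-2206 + 2·628 + 1·-179 + 1·51 = 7746
  a_10 = -3·7746 + 2·-2206 + 1·628 + 1·-179 = -27201
  a_11 = -3·-27201 + 2·7746 + 1·-2206 + 1·628 = 95517
  a_12 = -3·95517 + 2·-27201 + 1·7746 + 1·-2206 = -335413
  a_13 = -3·-335413 + 2·95517 + 1·-27201 + 1·7746 = 1177818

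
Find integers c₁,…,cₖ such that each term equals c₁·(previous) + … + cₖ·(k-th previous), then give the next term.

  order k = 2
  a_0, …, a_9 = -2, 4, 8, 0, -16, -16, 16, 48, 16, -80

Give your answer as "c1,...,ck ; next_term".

1,-2 ; -112

  a_2 = 1·4 + -2·-2 = 8
  a_3 = 1·8 + -2·4 = 0
  a_4 = 1·0 + -2·8 = -16
  a_5 = 1·-16 + -2·0 = -16
  a_6 = 1·-16 + -2·-16 = 16
  a_7 = 1·16 + -2·-16 = 48
  a_8 = 1·48 + -2·16 = 16
  a_9 = 1·16 + -2·48 = -80
  a_10 = 1·-80 + -2·16 = -112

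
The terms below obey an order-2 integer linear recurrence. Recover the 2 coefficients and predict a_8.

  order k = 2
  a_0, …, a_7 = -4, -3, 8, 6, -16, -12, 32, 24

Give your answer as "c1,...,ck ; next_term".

0,-2 ; -64

  a_2 = 0·-3 + -2·-4 = 8
  a_3 = 0·8 + -2·-3 = 6
  a_4 = 0·6 + -2·8 = -16
  a_5 = 0·-16 + -2·6 = -12
  a_6 = 0·-12 + -2·-16 = 32
  a_7 = 0·32 + -2·-12 = 24
  a_8 = 0·24 + -2·32 = -64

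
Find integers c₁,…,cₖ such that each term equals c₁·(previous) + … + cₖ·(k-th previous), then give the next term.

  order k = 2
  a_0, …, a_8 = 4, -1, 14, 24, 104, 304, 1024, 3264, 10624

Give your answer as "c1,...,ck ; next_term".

  a_2 = 2·-1 + 4·4 = 14
  a_3 = 2·14 + 4·-1 = 24
  a_4 = 2·24 + 4·14 = 104
  a_5 = 2·104 + 4·24 = 304
  a_6 = 2·304 + 4·104 = 1024
  a_7 = 2·1024 + 4·304 = 3264
  a_8 = 2·3264 + 4·1024 = 10624
  a_9 = 2·10624 + 4·3264 = 34304

2,4 ; 34304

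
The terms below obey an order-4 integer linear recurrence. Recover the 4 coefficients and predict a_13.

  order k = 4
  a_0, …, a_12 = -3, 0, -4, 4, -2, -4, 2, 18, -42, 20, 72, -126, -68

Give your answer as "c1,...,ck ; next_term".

  a_4 = -2·4 + -3·-4 + -1·0 + 2·-3 = -2
  a_5 = -2·-2 + -3·4 + -1·-4 + 2·0 = -4
  a_6 = -2·-4 + -3·-2 + -1·4 + 2·-4 = 2
  a_7 = -2·2 + -3·-4 + -1·-2 + 2·4 = 18
  a_8 = -2·18 + -3·2 + -1·-4 + 2·-2 = -42
  a_9 = -2·-42 + -3·18 + -1·2 + 2·-4 = 20
  a_10 = -2·20 + -3·-42 + -1·18 + 2·2 = 72
  a_11 = -2·72 + -3·20 + -1·-42 + 2·18 = -126
  a_12 = -2·-126 + -3·72 + -1·20 + 2·-42 = -68
  a_13 = -2·-68 + -3·-126 + -1·72 + 2·20 = 482

-2,-3,-1,2 ; 482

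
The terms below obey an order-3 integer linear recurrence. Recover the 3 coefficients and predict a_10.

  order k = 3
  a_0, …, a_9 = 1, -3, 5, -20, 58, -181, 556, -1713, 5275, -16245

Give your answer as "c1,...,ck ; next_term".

-2,3,-1 ; 50028

  a_3 = -2·5 + 3·-3 + -1·1 = -20
  a_4 = -2·-20 + 3·5 + -1·-3 = 58
  a_5 = -2·58 + 3·-20 + -1·5 = -181
  a_6 = -2·-181 + 3·58 + -1·-20 = 556
  a_7 = -2·556 + 3·-181 + -1·58 = -1713
  a_8 = -2·-1713 + 3·556 + -1·-181 = 5275
  a_9 = -2·5275 + 3·-1713 + -1·556 = -16245
  a_10 = -2·-16245 + 3·5275 + -1·-1713 = 50028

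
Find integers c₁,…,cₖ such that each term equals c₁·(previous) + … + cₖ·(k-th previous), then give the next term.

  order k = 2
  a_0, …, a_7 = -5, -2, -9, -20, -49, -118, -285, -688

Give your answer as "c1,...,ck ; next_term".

2,1 ; -1661

  a_2 = 2·-2 + 1·-5 = -9
  a_3 = 2·-9 + 1·-2 = -20
  a_4 = 2·-20 + 1·-9 = -49
  a_5 = 2·-49 + 1·-20 = -118
  a_6 = 2·-118 + 1·-49 = -285
  a_7 = 2·-285 + 1·-118 = -688
  a_8 = 2·-688 + 1·-285 = -1661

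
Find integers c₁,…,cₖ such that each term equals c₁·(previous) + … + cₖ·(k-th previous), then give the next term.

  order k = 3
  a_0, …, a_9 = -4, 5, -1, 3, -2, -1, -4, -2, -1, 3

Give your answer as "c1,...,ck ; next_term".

  a_3 = 1·-1 + 0·5 + -1·-4 = 3
  a_4 = 1·3 + 0·-1 + -1·5 = -2
  a_5 = 1·-2 + 0·3 + -1·-1 = -1
  a_6 = 1·-1 + 0·-2 + -1·3 = -4
  a_7 = 1·-4 + 0·-1 + -1·-2 = -2
  a_8 = 1·-2 + 0·-4 + -1·-1 = -1
  a_9 = 1·-1 + 0·-2 + -1·-4 = 3
  a_10 = 1·3 + 0·-1 + -1·-2 = 5

1,0,-1 ; 5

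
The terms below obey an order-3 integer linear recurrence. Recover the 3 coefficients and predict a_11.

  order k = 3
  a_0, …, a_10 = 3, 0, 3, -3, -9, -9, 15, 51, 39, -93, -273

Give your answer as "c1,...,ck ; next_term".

  a_3 = 1·3 + -2·0 + -2·3 = -3
  a_4 = 1·-3 + -2·3 + -2·0 = -9
  a_5 = 1·-9 + -2·-3 + -2·3 = -9
  a_6 = 1·-9 + -2·-9 + -2·-3 = 15
  a_7 = 1·15 + -2·-9 + -2·-9 = 51
  a_8 = 1·51 + -2·15 + -2·-9 = 39
  a_9 = 1·39 + -2·51 + -2·15 = -93
  a_10 = 1·-93 + -2·39 + -2·51 = -273
  a_11 = 1·-273 + -2·-93 + -2·39 = -165

1,-2,-2 ; -165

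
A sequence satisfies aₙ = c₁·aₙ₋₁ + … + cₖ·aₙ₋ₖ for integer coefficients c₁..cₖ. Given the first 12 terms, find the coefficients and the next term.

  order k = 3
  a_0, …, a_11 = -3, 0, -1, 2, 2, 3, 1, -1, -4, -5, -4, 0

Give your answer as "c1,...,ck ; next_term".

  a_3 = 1·-1 + 0·0 + -1·-3 = 2
  a_4 = 1·2 + 0·-1 + -1·0 = 2
  a_5 = 1·2 + 0·2 + -1·-1 = 3
  a_6 = 1·3 + 0·2 + -1·2 = 1
  a_7 = 1·1 + 0·3 + -1·2 = -1
  a_8 = 1·-1 + 0·1 + -1·3 = -4
  a_9 = 1·-4 + 0·-1 + -1·1 = -5
  a_10 = 1·-5 + 0·-4 + -1·-1 = -4
  a_11 = 1·-4 + 0·-5 + -1·-4 = 0
  a_12 = 1·0 + 0·-4 + -1·-5 = 5

1,0,-1 ; 5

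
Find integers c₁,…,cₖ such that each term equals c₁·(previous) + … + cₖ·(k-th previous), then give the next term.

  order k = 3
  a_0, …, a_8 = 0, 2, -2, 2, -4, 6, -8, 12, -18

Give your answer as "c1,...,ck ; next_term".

  a_3 = -1·-2 + 0·2 + -1·0 = 2
  a_4 = -1·2 + 0·-2 + -1·2 = -4
  a_5 = -1·-4 + 0·2 + -1·-2 = 6
  a_6 = -1·6 + 0·-4 + -1·2 = -8
  a_7 = -1·-8 + 0·6 + -1·-4 = 12
  a_8 = -1·12 + 0·-8 + -1·6 = -18
  a_9 = -1·-18 + 0·12 + -1·-8 = 26

-1,0,-1 ; 26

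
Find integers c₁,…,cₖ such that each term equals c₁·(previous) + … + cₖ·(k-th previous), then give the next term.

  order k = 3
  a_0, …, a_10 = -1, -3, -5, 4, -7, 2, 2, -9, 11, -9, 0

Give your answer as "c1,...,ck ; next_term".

  a_3 = -1·-5 + 0·-3 + 1·-1 = 4
  a_4 = -1·4 + 0·-5 + 1·-3 = -7
  a_5 = -1·-7 + 0·4 + 1·-5 = 2
  a_6 = -1·2 + 0·-7 + 1·4 = 2
  a_7 = -1·2 + 0·2 + 1·-7 = -9
  a_8 = -1·-9 + 0·2 + 1·2 = 11
  a_9 = -1·11 + 0·-9 + 1·2 = -9
  a_10 = -1·-9 + 0·11 + 1·-9 = 0
  a_11 = -1·0 + 0·-9 + 1·11 = 11

-1,0,1 ; 11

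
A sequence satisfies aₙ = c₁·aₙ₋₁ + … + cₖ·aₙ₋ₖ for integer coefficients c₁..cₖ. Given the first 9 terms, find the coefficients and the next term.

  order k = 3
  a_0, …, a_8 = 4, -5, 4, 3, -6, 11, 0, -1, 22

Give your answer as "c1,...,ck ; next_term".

  a_3 = 0·4 + 1·-5 + 2·4 = 3
  a_4 = 0·3 + 1·4 + 2·-5 = -6
  a_5 = 0·-6 + 1·3 + 2·4 = 11
  a_6 = 0·11 + 1·-6 + 2·3 = 0
  a_7 = 0·0 + 1·11 + 2·-6 = -1
  a_8 = 0·-1 + 1·0 + 2·11 = 22
  a_9 = 0·22 + 1·-1 + 2·0 = -1

0,1,2 ; -1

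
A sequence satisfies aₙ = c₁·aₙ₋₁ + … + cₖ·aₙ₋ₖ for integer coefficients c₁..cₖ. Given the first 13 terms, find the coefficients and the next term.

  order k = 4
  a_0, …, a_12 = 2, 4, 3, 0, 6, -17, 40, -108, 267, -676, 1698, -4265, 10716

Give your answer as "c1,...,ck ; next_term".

-2,2,1,-2 ; -26912

  a_4 = -2·0 + 2·3 + 1·4 + -2·2 = 6
  a_5 = -2·6 + 2·0 + 1·3 + -2·4 = -17
  a_6 = -2·-17 + 2·6 + 1·0 + -2·3 = 40
  a_7 = -2·40 + 2·-17 + 1·6 + -2·0 = -108
  a_8 = -2·-108 + 2·40 + 1·-17 + -2·6 = 267
  a_9 = -2·267 + 2·-108 + 1·40 + -2·-17 = -676
  a_10 = -2·-676 + 2·267 + 1·-108 + -2·40 = 1698
  a_11 = -2·1698 + 2·-676 + 1·267 + -2·-108 = -4265
  a_12 = -2·-4265 + 2·1698 + 1·-676 + -2·267 = 10716
  a_13 = -2·10716 + 2·-4265 + 1·1698 + -2·-676 = -26912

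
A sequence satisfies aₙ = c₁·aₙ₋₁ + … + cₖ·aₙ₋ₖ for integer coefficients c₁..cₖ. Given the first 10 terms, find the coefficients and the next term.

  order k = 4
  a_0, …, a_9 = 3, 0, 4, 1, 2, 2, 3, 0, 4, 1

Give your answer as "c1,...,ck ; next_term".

  a_4 = -1·1 + 0·4 + 1·0 + 1·3 = 2
  a_5 = -1·2 + 0·1 + 1·4 + 1·0 = 2
  a_6 = -1·2 + 0·2 + 1·1 + 1·4 = 3
  a_7 = -1·3 + 0·2 + 1·2 + 1·1 = 0
  a_8 = -1·0 + 0·3 + 1·2 + 1·2 = 4
  a_9 = -1·4 + 0·0 + 1·3 + 1·2 = 1
  a_10 = -1·1 + 0·4 + 1·0 + 1·3 = 2

-1,0,1,1 ; 2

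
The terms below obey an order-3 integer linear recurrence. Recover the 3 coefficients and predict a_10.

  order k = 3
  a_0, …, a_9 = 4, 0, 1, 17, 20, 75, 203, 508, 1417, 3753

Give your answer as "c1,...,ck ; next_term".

  a_3 = 1·1 + 3·0 + 4·4 = 17
  a_4 = 1·17 + 3·1 + 4·0 = 20
  a_5 = 1·20 + 3·17 + 4·1 = 75
  a_6 = 1·75 + 3·20 + 4·17 = 203
  a_7 = 1·203 + 3·75 + 4·20 = 508
  a_8 = 1·508 + 3·203 + 4·75 = 1417
  a_9 = 1·1417 + 3·508 + 4·203 = 3753
  a_10 = 1·3753 + 3·1417 + 4·508 = 10036

1,3,4 ; 10036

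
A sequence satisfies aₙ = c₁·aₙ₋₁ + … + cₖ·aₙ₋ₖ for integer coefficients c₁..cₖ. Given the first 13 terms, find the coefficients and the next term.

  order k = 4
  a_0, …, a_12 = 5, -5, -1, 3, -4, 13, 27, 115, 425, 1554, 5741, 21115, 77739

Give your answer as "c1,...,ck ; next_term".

  a_4 = 3·3 + 3·-1 + -1·-5 + -3·5 = -4
  a_5 = 3·-4 + 3·3 + -1·-1 + -3·-5 = 13
  a_6 = 3·13 + 3·-4 + -1·3 + -3·-1 = 27
  a_7 = 3·27 + 3·13 + -1·-4 + -3·3 = 115
  a_8 = 3·115 + 3·27 + -1·13 + -3·-4 = 425
  a_9 = 3·425 + 3·115 + -1·27 + -3·13 = 1554
  a_10 = 3·1554 + 3·425 + -1·115 + -3·27 = 5741
  a_11 = 3·5741 + 3·1554 + -1·425 + -3·115 = 21115
  a_12 = 3·21115 + 3·5741 + -1·1554 + -3·425 = 77739
  a_13 = 3·77739 + 3·21115 + -1·5741 + -3·1554 = 286159

3,3,-1,-3 ; 286159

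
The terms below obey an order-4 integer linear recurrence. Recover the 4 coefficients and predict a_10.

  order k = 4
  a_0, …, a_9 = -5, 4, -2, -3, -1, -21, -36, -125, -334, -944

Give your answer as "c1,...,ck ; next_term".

2,3,-1,-3 ; -2657

  a_4 = 2·-3 + 3·-2 + -1·4 + -3·-5 = -1
  a_5 = 2·-1 + 3·-3 + -1·-2 + -3·4 = -21
  a_6 = 2·-21 + 3·-1 + -1·-3 + -3·-2 = -36
  a_7 = 2·-36 + 3·-21 + -1·-1 + -3·-3 = -125
  a_8 = 2·-125 + 3·-36 + -1·-21 + -3·-1 = -334
  a_9 = 2·-334 + 3·-125 + -1·-36 + -3·-21 = -944
  a_10 = 2·-944 + 3·-334 + -1·-125 + -3·-36 = -2657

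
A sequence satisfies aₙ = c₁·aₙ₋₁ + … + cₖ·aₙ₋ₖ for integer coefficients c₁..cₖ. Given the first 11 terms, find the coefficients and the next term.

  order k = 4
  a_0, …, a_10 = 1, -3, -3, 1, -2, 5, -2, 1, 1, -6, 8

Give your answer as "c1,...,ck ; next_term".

  a_4 = -1·1 + 0·-3 + 0·-3 + -1·1 = -2
  a_5 = -1·-2 + 0·1 + 0·-3 + -1·-3 = 5
  a_6 = -1·5 + 0·-2 + 0·1 + -1·-3 = -2
  a_7 = -1·-2 + 0·5 + 0·-2 + -1·1 = 1
  a_8 = -1·1 + 0·-2 + 0·5 + -1·-2 = 1
  a_9 = -1·1 + 0·1 + 0·-2 + -1·5 = -6
  a_10 = -1·-6 + 0·1 + 0·1 + -1·-2 = 8
  a_11 = -1·8 + 0·-6 + 0·1 + -1·1 = -9

-1,0,0,-1 ; -9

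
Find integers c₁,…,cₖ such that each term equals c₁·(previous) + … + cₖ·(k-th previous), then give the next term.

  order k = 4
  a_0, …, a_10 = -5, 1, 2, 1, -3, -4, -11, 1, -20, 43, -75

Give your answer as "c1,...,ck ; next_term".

0,3,-4,1 ; 210

  a_4 = 0·1 + 3·2 + -4·1 + 1·-5 = -3
  a_5 = 0·-3 + 3·1 + -4·2 + 1·1 = -4
  a_6 = 0·-4 + 3·-3 + -4·1 + 1·2 = -11
  a_7 = 0·-11 + 3·-4 + -4·-3 + 1·1 = 1
  a_8 = 0·1 + 3·-11 + -4·-4 + 1·-3 = -20
  a_9 = 0·-20 + 3·1 + -4·-11 + 1·-4 = 43
  a_10 = 0·43 + 3·-20 + -4·1 + 1·-11 = -75
  a_11 = 0·-75 + 3·43 + -4·-20 + 1·1 = 210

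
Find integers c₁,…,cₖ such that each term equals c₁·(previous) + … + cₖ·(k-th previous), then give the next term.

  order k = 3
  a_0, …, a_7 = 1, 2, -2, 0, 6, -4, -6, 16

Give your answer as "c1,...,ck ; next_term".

  a_3 = 0·-2 + -1·2 + 2·1 = 0
  a_4 = 0·0 + -1·-2 + 2·2 = 6
  a_5 = 0·6 + -1·0 + 2·-2 = -4
  a_6 = 0·-4 + -1·6 + 2·0 = -6
  a_7 = 0·-6 + -1·-4 + 2·6 = 16
  a_8 = 0·16 + -1·-6 + 2·-4 = -2

0,-1,2 ; -2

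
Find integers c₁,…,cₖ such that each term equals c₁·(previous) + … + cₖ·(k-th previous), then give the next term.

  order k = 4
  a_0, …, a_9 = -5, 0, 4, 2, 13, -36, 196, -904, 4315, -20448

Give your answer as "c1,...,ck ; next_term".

-4,4,2,-1 ; 97048

  a_4 = -4·2 + 4·4 + 2·0 + -1·-5 = 13
  a_5 = -4·13 + 4·2 + 2·4 + -1·0 = -36
  a_6 = -4·-36 + 4·13 + 2·2 + -1·4 = 196
  a_7 = -4·196 + 4·-36 + 2·13 + -1·2 = -904
  a_8 = -4·-904 + 4·196 + 2·-36 + -1·13 = 4315
  a_9 = -4·4315 + 4·-904 + 2·196 + -1·-36 = -20448
  a_10 = -4·-20448 + 4·4315 + 2·-904 + -1·196 = 97048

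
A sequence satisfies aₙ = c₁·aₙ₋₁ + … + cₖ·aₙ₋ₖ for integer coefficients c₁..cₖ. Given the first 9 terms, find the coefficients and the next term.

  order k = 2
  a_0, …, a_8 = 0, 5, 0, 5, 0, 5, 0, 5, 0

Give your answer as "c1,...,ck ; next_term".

0,1 ; 5

  a_2 = 0·5 + 1·0 = 0
  a_3 = 0·0 + 1·5 = 5
  a_4 = 0·5 + 1·0 = 0
  a_5 = 0·0 + 1·5 = 5
  a_6 = 0·5 + 1·0 = 0
  a_7 = 0·0 + 1·5 = 5
  a_8 = 0·5 + 1·0 = 0
  a_9 = 0·0 + 1·5 = 5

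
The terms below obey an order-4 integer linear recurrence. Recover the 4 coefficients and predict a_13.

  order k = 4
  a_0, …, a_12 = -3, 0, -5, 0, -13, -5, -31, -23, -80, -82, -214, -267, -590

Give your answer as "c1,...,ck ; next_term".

  a_4 = 0·0 + 2·-5 + 1·0 + 1·-3 = -13
  a_5 = 0·-13 + 2·0 + 1·-5 + 1·0 = -5
  a_6 = 0·-5 + 2·-13 + 1·0 + 1·-5 = -31
  a_7 = 0·-31 + 2·-5 + 1·-13 + 1·0 = -23
  a_8 = 0·-23 + 2·-31 + 1·-5 + 1·-13 = -80
  a_9 = 0·-80 + 2·-23 + 1·-31 + 1·-5 = -82
  a_10 = 0·-82 + 2·-80 + 1·-23 + 1·-31 = -214
  a_11 = 0·-214 + 2·-82 + 1·-80 + 1·-23 = -267
  a_12 = 0·-267 + 2·-214 + 1·-82 + 1·-80 = -590
  a_13 = 0·-590 + 2·-267 + 1·-214 + 1·-82 = -830

0,2,1,1 ; -830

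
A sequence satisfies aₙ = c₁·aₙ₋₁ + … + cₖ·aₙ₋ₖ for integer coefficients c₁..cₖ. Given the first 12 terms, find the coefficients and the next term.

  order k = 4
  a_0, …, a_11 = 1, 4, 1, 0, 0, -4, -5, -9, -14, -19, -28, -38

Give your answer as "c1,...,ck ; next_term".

1,1,0,-1 ; -52

  a_4 = 1·0 + 1·1 + 0·4 + -1·1 = 0
  a_5 = 1·0 + 1·0 + 0·1 + -1·4 = -4
  a_6 = 1·-4 + 1·0 + 0·0 + -1·1 = -5
  a_7 = 1·-5 + 1·-4 + 0·0 + -1·0 = -9
  a_8 = 1·-9 + 1·-5 + 0·-4 + -1·0 = -14
  a_9 = 1·-14 + 1·-9 + 0·-5 + -1·-4 = -19
  a_10 = 1·-19 + 1·-14 + 0·-9 + -1·-5 = -28
  a_11 = 1·-28 + 1·-19 + 0·-14 + -1·-9 = -38
  a_12 = 1·-38 + 1·-28 + 0·-19 + -1·-14 = -52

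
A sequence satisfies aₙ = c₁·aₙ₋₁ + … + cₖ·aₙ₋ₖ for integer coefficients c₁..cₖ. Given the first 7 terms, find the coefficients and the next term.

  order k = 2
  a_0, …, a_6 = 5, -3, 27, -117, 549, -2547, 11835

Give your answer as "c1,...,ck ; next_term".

-4,3 ; -54981

  a_2 = -4·-3 + 3·5 = 27
  a_3 = -4·27 + 3·-3 = -117
  a_4 = -4·-117 + 3·27 = 549
  a_5 = -4·549 + 3·-117 = -2547
  a_6 = -4·-2547 + 3·549 = 11835
  a_7 = -4·11835 + 3·-2547 = -54981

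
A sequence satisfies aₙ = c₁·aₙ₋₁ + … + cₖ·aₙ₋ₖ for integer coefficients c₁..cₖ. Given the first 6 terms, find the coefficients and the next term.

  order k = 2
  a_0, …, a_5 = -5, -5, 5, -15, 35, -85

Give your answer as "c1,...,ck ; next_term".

-2,1 ; 205

  a_2 = -2·-5 + 1·-5 = 5
  a_3 = -2·5 + 1·-5 = -15
  a_4 = -2·-15 + 1·5 = 35
  a_5 = -2·35 + 1·-15 = -85
  a_6 = -2·-85 + 1·35 = 205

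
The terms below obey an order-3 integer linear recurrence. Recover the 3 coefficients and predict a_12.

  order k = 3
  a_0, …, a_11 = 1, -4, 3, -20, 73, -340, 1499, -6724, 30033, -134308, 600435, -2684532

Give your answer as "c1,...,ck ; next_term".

  a_3 = -4·3 + 3·-4 + 4·1 = -20
  a_4 = -4·-20 + 3·3 + 4·-4 = 73
  a_5 = -4·73 + 3·-20 + 4·3 = -340
  a_6 = -4·-340 + 3·73 + 4·-20 = 1499
  a_7 = -4·1499 + 3·-340 + 4·73 = -6724
  a_8 = -4·-6724 + 3·1499 + 4·-340 = 30033
  a_9 = -4·30033 + 3·-6724 + 4·1499 = -134308
  a_10 = -4·-134308 + 3·30033 + 4·-6724 = 600435
  a_11 = -4·600435 + 3·-134308 + 4·30033 = -2684532
  a_12 = -4·-2684532 + 3·600435 + 4·-134308 = 12002201

-4,3,4 ; 12002201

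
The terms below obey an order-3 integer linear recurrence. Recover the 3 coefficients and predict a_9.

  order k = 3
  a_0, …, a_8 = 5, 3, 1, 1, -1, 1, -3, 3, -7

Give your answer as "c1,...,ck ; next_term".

  a_3 = 0·1 + 2·3 + -1·5 = 1
  a_4 = 0·1 + 2·1 + -1·3 = -1
  a_5 = 0·-1 + 2·1 + -1·1 = 1
  a_6 = 0·1 + 2·-1 + -1·1 = -3
  a_7 = 0·-3 + 2·1 + -1·-1 = 3
  a_8 = 0·3 + 2·-3 + -1·1 = -7
  a_9 = 0·-7 + 2·3 + -1·-3 = 9

0,2,-1 ; 9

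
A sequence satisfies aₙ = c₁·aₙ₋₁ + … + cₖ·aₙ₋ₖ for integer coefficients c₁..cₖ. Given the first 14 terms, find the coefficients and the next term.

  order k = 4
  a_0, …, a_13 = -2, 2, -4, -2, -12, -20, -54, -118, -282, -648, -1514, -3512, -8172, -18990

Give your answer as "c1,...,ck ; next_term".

  a_4 = 2·-2 + 1·-4 + -1·2 + 1·-2 = -12
  a_5 = 2·-12 + 1·-2 + -1·-4 + 1·2 = -20
  a_6 = 2·-20 + 1·-12 + -1·-2 + 1·-4 = -54
  a_7 = 2·-54 + 1·-20 + -1·-12 + 1·-2 = -118
  a_8 = 2·-118 + 1·-54 + -1·-20 + 1·-12 = -282
  a_9 = 2·-282 + 1·-118 + -1·-54 + 1·-20 = -648
  a_10 = 2·-648 + 1·-282 + -1·-118 + 1·-54 = -1514
  a_11 = 2·-1514 + 1·-648 + -1·-282 + 1·-118 = -3512
  a_12 = 2·-3512 + 1·-1514 + -1·-648 + 1·-282 = -8172
  a_13 = 2·-8172 + 1·-3512 + -1·-1514 + 1·-648 = -18990
  a_14 = 2·-18990 + 1·-8172 + -1·-3512 + 1·-1514 = -44154

2,1,-1,1 ; -44154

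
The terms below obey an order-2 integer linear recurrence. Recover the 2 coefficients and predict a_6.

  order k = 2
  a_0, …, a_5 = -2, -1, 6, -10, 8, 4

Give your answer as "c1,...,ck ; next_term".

  a_2 = -2·-1 + -2·-2 = 6
  a_3 = -2·6 + -2·-1 = -10
  a_4 = -2·-10 + -2·6 = 8
  a_5 = -2·8 + -2·-10 = 4
  a_6 = -2·4 + -2·8 = -24

-2,-2 ; -24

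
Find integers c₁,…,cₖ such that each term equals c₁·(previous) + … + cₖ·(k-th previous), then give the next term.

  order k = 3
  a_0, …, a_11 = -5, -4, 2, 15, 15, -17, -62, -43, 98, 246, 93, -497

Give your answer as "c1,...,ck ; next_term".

1,-2,-1 ; -929

  a_3 = 1·2 + -2·-4 + -1·-5 = 15
  a_4 = 1·15 + -2·2 + -1·-4 = 15
  a_5 = 1·15 + -2·15 + -1·2 = -17
  a_6 = 1·-17 + -2·15 + -1·15 = -62
  a_7 = 1·-62 + -2·-17 + -1·15 = -43
  a_8 = 1·-43 + -2·-62 + -1·-17 = 98
  a_9 = 1·98 + -2·-43 + -1·-62 = 246
  a_10 = 1·246 + -2·98 + -1·-43 = 93
  a_11 = 1·93 + -2·246 + -1·98 = -497
  a_12 = 1·-497 + -2·93 + -1·246 = -929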